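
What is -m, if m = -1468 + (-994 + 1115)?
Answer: 1347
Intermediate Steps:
m = -1347 (m = -1468 + 121 = -1347)
-m = -1*(-1347) = 1347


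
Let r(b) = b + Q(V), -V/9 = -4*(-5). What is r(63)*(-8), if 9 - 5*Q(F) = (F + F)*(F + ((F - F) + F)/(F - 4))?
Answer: 11798784/115 ≈ 1.0260e+5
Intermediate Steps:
V = -180 (V = -(-36)*(-5) = -9*20 = -180)
Q(F) = 9/5 - 2*F*(F + F/(-4 + F))/5 (Q(F) = 9/5 - (F + F)*(F + ((F - F) + F)/(F - 4))/5 = 9/5 - 2*F*(F + (0 + F)/(-4 + F))/5 = 9/5 - 2*F*(F + F/(-4 + F))/5)
r(b) = -1482093/115 + b (r(b) = b + (-36 - 2*(-180)**3 + 6*(-180)**2 + 9*(-180))/(5*(-4 - 180)) = b + (1/5)*(-36 - 2*(-5832000) + 6*32400 - 1620)/(-184) = b + (1/5)*(-1/184)*(-36 + 11664000 + 194400 - 1620) = b + (1/5)*(-1/184)*11856744 = b - 1482093/115 = -1482093/115 + b)
r(63)*(-8) = (-1482093/115 + 63)*(-8) = -1474848/115*(-8) = 11798784/115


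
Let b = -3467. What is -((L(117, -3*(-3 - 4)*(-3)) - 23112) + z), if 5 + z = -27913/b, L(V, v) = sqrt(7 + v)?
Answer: 80118726/3467 - 2*I*sqrt(14) ≈ 23109.0 - 7.4833*I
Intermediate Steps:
z = 10578/3467 (z = -5 - 27913/(-3467) = -5 - 27913*(-1/3467) = -5 + 27913/3467 = 10578/3467 ≈ 3.0511)
-((L(117, -3*(-3 - 4)*(-3)) - 23112) + z) = -((sqrt(7 - 3*(-3 - 4)*(-3)) - 23112) + 10578/3467) = -((sqrt(7 - 3*(-7)*(-3)) - 23112) + 10578/3467) = -((sqrt(7 + 21*(-3)) - 23112) + 10578/3467) = -((sqrt(7 - 63) - 23112) + 10578/3467) = -((sqrt(-56) - 23112) + 10578/3467) = -((2*I*sqrt(14) - 23112) + 10578/3467) = -((-23112 + 2*I*sqrt(14)) + 10578/3467) = -(-80118726/3467 + 2*I*sqrt(14)) = 80118726/3467 - 2*I*sqrt(14)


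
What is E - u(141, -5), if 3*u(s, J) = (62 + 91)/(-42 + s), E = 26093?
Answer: 861052/33 ≈ 26093.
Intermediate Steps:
u(s, J) = 51/(-42 + s) (u(s, J) = ((62 + 91)/(-42 + s))/3 = (153/(-42 + s))/3 = 51/(-42 + s))
E - u(141, -5) = 26093 - 51/(-42 + 141) = 26093 - 51/99 = 26093 - 1*17/33 = 26093 - 17/33 = 861052/33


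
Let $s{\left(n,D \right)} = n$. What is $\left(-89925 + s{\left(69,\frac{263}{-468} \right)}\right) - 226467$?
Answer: $-316323$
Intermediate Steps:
$\left(-89925 + s{\left(69,\frac{263}{-468} \right)}\right) - 226467 = \left(-89925 + 69\right) - 226467 = -89856 - 226467 = -316323$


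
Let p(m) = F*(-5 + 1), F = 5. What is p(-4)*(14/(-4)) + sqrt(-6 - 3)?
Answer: 70 + 3*I ≈ 70.0 + 3.0*I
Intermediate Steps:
p(m) = -20 (p(m) = 5*(-5 + 1) = 5*(-4) = -20)
p(-4)*(14/(-4)) + sqrt(-6 - 3) = -280/(-4) + sqrt(-6 - 3) = -280*(-1)/4 + sqrt(-9) = -20*(-7/2) + 3*I = 70 + 3*I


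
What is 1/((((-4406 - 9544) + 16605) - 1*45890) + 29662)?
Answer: -1/13573 ≈ -7.3676e-5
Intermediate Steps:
1/((((-4406 - 9544) + 16605) - 1*45890) + 29662) = 1/(((-13950 + 16605) - 45890) + 29662) = 1/((2655 - 45890) + 29662) = 1/(-43235 + 29662) = 1/(-13573) = -1/13573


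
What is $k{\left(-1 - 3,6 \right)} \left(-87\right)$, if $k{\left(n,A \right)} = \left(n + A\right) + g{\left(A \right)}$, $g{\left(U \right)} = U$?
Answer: $-696$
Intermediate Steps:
$k{\left(n,A \right)} = n + 2 A$ ($k{\left(n,A \right)} = \left(n + A\right) + A = \left(A + n\right) + A = n + 2 A$)
$k{\left(-1 - 3,6 \right)} \left(-87\right) = \left(\left(-1 - 3\right) + 2 \cdot 6\right) \left(-87\right) = \left(-4 + 12\right) \left(-87\right) = 8 \left(-87\right) = -696$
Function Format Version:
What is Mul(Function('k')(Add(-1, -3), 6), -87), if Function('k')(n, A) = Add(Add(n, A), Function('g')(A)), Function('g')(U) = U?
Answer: -696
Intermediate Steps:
Function('k')(n, A) = Add(n, Mul(2, A)) (Function('k')(n, A) = Add(Add(n, A), A) = Add(Add(A, n), A) = Add(n, Mul(2, A)))
Mul(Function('k')(Add(-1, -3), 6), -87) = Mul(Add(Add(-1, -3), Mul(2, 6)), -87) = Mul(Add(-4, 12), -87) = Mul(8, -87) = -696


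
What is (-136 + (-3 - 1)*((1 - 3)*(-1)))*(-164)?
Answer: 23616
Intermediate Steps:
(-136 + (-3 - 1)*((1 - 3)*(-1)))*(-164) = (-136 - (-8)*(-1))*(-164) = (-136 - 4*2)*(-164) = (-136 - 8)*(-164) = -144*(-164) = 23616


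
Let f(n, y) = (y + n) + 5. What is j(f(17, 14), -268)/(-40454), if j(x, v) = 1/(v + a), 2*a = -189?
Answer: 1/14664575 ≈ 6.8192e-8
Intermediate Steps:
f(n, y) = 5 + n + y (f(n, y) = (n + y) + 5 = 5 + n + y)
a = -189/2 (a = (1/2)*(-189) = -189/2 ≈ -94.500)
j(x, v) = 1/(-189/2 + v) (j(x, v) = 1/(v - 189/2) = 1/(-189/2 + v))
j(f(17, 14), -268)/(-40454) = (2/(-189 + 2*(-268)))/(-40454) = (2/(-189 - 536))*(-1/40454) = (2/(-725))*(-1/40454) = (2*(-1/725))*(-1/40454) = -2/725*(-1/40454) = 1/14664575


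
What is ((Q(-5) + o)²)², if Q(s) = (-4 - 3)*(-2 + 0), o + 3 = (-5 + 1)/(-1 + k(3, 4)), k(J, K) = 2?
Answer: 2401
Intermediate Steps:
o = -7 (o = -3 + (-5 + 1)/(-1 + 2) = -3 - 4/1 = -3 - 4*1 = -3 - 4 = -7)
Q(s) = 14 (Q(s) = -7*(-2) = 14)
((Q(-5) + o)²)² = ((14 - 7)²)² = (7²)² = 49² = 2401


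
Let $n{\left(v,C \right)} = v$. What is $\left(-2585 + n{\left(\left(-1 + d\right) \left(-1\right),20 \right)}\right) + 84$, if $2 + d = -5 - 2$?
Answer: $-2491$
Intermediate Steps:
$d = -9$ ($d = -2 - 7 = -9$)
$\left(-2585 + n{\left(\left(-1 + d\right) \left(-1\right),20 \right)}\right) + 84 = \left(-2585 + \left(-1 - 9\right) \left(-1\right)\right) + 84 = \left(-2585 - -10\right) + 84 = \left(-2585 + 10\right) + 84 = -2575 + 84 = -2491$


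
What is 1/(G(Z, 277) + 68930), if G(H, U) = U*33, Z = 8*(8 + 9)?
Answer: 1/78071 ≈ 1.2809e-5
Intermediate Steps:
Z = 136 (Z = 8*17 = 136)
G(H, U) = 33*U
1/(G(Z, 277) + 68930) = 1/(33*277 + 68930) = 1/(9141 + 68930) = 1/78071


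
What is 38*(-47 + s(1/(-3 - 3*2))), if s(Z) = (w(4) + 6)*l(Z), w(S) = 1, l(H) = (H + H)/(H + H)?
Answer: -1520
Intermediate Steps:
l(H) = 1 (l(H) = (2*H)/((2*H)) = (2*H)*(1/(2*H)) = 1)
s(Z) = 7 (s(Z) = (1 + 6)*1 = 7*1 = 7)
38*(-47 + s(1/(-3 - 3*2))) = 38*(-47 + 7) = 38*(-40) = -1520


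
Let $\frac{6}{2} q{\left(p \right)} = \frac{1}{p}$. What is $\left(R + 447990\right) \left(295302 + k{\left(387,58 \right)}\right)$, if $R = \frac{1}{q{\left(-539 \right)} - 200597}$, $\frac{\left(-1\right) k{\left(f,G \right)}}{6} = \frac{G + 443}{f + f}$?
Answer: $\frac{1845150974523325110177}{13947710050} \approx 1.3229 \cdot 10^{11}$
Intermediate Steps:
$k{\left(f,G \right)} = - \frac{3 \left(443 + G\right)}{f}$ ($k{\left(f,G \right)} = - 6 \frac{G + 443}{f + f} = - 6 \frac{443 + G}{2 f} = - \frac{3 \left(443 + G\right)}{f}$)
$q{\left(p \right)} = \frac{1}{3 p}$
$R = - \frac{1617}{324365350}$ ($R = \frac{1}{\frac{1}{3 \left(-539\right)} - 200597} = \frac{1}{\frac{1}{3} \left(- \frac{1}{539}\right) - 200597} = \frac{1}{- \frac{1}{1617} - 200597} = \frac{1}{- \frac{324365350}{1617}} = - \frac{1617}{324365350} \approx -4.9851 \cdot 10^{-6}$)
$\left(R + 447990\right) \left(295302 + k{\left(387,58 \right)}\right) = \left(- \frac{1617}{324365350} + 447990\right) \left(295302 + \frac{3 \left(-443 - 58\right)}{387}\right) = \frac{145312433144883 \left(295302 + 3 \cdot \frac{1}{387} \left(-443 - 58\right)\right)}{324365350} = \frac{145312433144883 \left(295302 + 3 \cdot \frac{1}{387} \left(-501\right)\right)}{324365350} = \frac{145312433144883 \left(295302 - \frac{167}{43}\right)}{324365350} = \frac{145312433144883}{324365350} \cdot \frac{12697819}{43} = \frac{1845150974523325110177}{13947710050}$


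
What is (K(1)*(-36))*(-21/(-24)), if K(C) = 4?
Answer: -126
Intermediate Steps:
(K(1)*(-36))*(-21/(-24)) = (4*(-36))*(-21/(-24)) = -(-3024)*(-1)/24 = -144*7/8 = -126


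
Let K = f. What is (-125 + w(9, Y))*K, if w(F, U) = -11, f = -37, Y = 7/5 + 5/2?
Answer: 5032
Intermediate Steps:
Y = 39/10 (Y = 7*(⅕) + 5*(½) = 7/5 + 5/2 = 39/10 ≈ 3.9000)
K = -37
(-125 + w(9, Y))*K = (-125 - 11)*(-37) = -136*(-37) = 5032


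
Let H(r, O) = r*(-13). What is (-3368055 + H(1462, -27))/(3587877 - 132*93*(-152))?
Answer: -3387061/5453829 ≈ -0.62104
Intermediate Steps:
H(r, O) = -13*r
(-3368055 + H(1462, -27))/(3587877 - 132*93*(-152)) = (-3368055 - 13*1462)/(3587877 - 132*93*(-152)) = (-3368055 - 19006)/(3587877 - 12276*(-152)) = -3387061/(3587877 + 1865952) = -3387061/5453829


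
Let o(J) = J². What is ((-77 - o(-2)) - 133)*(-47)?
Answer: 10058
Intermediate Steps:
((-77 - o(-2)) - 133)*(-47) = ((-77 - 1*(-2)²) - 133)*(-47) = ((-77 - 1*4) - 133)*(-47) = ((-77 - 4) - 133)*(-47) = (-81 - 133)*(-47) = -214*(-47) = 10058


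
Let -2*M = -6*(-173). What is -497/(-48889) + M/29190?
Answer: -3621987/475689970 ≈ -0.0076142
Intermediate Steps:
M = -519 (M = -(-3)*(-173) = -1/2*1038 = -519)
-497/(-48889) + M/29190 = -497/(-48889) - 519/29190 = -497*(-1/48889) - 519*1/29190 = 497/48889 - 173/9730 = -3621987/475689970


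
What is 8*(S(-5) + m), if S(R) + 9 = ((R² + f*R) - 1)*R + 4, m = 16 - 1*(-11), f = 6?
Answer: 416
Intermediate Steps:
m = 27 (m = 16 + 11 = 27)
S(R) = -5 + R*(-1 + R² + 6*R) (S(R) = -9 + (((R² + 6*R) - 1)*R + 4) = -9 + ((-1 + R² + 6*R)*R + 4) = -9 + (R*(-1 + R² + 6*R) + 4) = -9 + (4 + R*(-1 + R² + 6*R)) = -5 + R*(-1 + R² + 6*R))
8*(S(-5) + m) = 8*((-5 + (-5)³ - 1*(-5) + 6*(-5)²) + 27) = 8*((-5 - 125 + 5 + 6*25) + 27) = 8*((-5 - 125 + 5 + 150) + 27) = 8*(25 + 27) = 8*52 = 416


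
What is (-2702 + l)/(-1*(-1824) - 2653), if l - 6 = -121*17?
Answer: 4753/829 ≈ 5.7334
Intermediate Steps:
l = -2051 (l = 6 - 121*17 = 6 - 2057 = -2051)
(-2702 + l)/(-1*(-1824) - 2653) = (-2702 - 2051)/(-1*(-1824) - 2653) = -4753/(1824 - 2653) = -4753/(-829) = -4753*(-1/829) = 4753/829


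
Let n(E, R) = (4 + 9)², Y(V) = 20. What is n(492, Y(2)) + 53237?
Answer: 53406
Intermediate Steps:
n(E, R) = 169 (n(E, R) = 13² = 169)
n(492, Y(2)) + 53237 = 169 + 53237 = 53406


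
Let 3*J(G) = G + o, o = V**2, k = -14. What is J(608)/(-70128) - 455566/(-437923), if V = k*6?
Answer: 5780472217/5758249527 ≈ 1.0039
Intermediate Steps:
V = -84 (V = -14*6 = -84)
o = 7056 (o = (-84)**2 = 7056)
J(G) = 2352 + G/3 (J(G) = (G + 7056)/3 = (7056 + G)/3 = 2352 + G/3)
J(608)/(-70128) - 455566/(-437923) = (2352 + (1/3)*608)/(-70128) - 455566/(-437923) = (2352 + 608/3)*(-1/70128) - 455566*(-1/437923) = (7664/3)*(-1/70128) + 455566/437923 = -479/13149 + 455566/437923 = 5780472217/5758249527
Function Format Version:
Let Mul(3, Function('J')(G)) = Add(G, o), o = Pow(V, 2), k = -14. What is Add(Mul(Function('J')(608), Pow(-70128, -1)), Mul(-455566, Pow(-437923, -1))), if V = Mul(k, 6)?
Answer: Rational(5780472217, 5758249527) ≈ 1.0039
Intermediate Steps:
V = -84 (V = Mul(-14, 6) = -84)
o = 7056 (o = Pow(-84, 2) = 7056)
Function('J')(G) = Add(2352, Mul(Rational(1, 3), G)) (Function('J')(G) = Mul(Rational(1, 3), Add(G, 7056)) = Mul(Rational(1, 3), Add(7056, G)) = Add(2352, Mul(Rational(1, 3), G)))
Add(Mul(Function('J')(608), Pow(-70128, -1)), Mul(-455566, Pow(-437923, -1))) = Add(Mul(Add(2352, Mul(Rational(1, 3), 608)), Pow(-70128, -1)), Mul(-455566, Pow(-437923, -1))) = Add(Mul(Add(2352, Rational(608, 3)), Rational(-1, 70128)), Mul(-455566, Rational(-1, 437923))) = Add(Mul(Rational(7664, 3), Rational(-1, 70128)), Rational(455566, 437923)) = Add(Rational(-479, 13149), Rational(455566, 437923)) = Rational(5780472217, 5758249527)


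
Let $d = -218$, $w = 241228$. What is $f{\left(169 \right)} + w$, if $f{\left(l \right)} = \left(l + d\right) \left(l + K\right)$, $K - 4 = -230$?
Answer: $244021$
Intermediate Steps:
$K = -226$ ($K = 4 - 230 = -226$)
$f{\left(l \right)} = \left(-226 + l\right) \left(-218 + l\right)$ ($f{\left(l \right)} = \left(l - 218\right) \left(l - 226\right) = \left(-218 + l\right) \left(-226 + l\right) = \left(-226 + l\right) \left(-218 + l\right)$)
$f{\left(169 \right)} + w = \left(49268 + 169^{2} - 75036\right) + 241228 = \left(49268 + 28561 - 75036\right) + 241228 = 2793 + 241228 = 244021$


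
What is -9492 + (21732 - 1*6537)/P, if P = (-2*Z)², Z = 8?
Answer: -2414757/256 ≈ -9432.6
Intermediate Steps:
P = 256 (P = (-2*8)² = (-16)² = 256)
-9492 + (21732 - 1*6537)/P = -9492 + (21732 - 1*6537)/256 = -9492 + (21732 - 6537)*(1/256) = -9492 + 15195*(1/256) = -9492 + 15195/256 = -2414757/256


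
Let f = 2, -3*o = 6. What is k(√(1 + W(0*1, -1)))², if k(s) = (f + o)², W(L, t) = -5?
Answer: 0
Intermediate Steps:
o = -2 (o = -⅓*6 = -2)
k(s) = 0 (k(s) = (2 - 2)² = 0² = 0)
k(√(1 + W(0*1, -1)))² = 0² = 0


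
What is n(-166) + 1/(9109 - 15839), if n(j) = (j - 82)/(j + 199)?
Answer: -1669073/222090 ≈ -7.5153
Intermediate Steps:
n(j) = (-82 + j)/(199 + j)
n(-166) + 1/(9109 - 15839) = (-82 - 166)/(199 - 166) + 1/(9109 - 15839) = -248/33 + 1/(-6730) = (1/33)*(-248) - 1/6730 = -248/33 - 1/6730 = -1669073/222090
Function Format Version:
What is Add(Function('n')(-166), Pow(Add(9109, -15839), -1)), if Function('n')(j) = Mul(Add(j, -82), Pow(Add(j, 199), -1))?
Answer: Rational(-1669073, 222090) ≈ -7.5153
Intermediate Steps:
Function('n')(j) = Mul(Pow(Add(199, j), -1), Add(-82, j)) (Function('n')(j) = Mul(Add(-82, j), Pow(Add(199, j), -1)) = Mul(Pow(Add(199, j), -1), Add(-82, j)))
Add(Function('n')(-166), Pow(Add(9109, -15839), -1)) = Add(Mul(Pow(Add(199, -166), -1), Add(-82, -166)), Pow(Add(9109, -15839), -1)) = Add(Mul(Pow(33, -1), -248), Pow(-6730, -1)) = Add(Mul(Rational(1, 33), -248), Rational(-1, 6730)) = Add(Rational(-248, 33), Rational(-1, 6730)) = Rational(-1669073, 222090)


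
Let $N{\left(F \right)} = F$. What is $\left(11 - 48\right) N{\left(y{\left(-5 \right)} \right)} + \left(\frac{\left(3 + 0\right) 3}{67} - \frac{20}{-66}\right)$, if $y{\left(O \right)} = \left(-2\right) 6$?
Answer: $\frac{982651}{2211} \approx 444.44$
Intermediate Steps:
$y{\left(O \right)} = -12$
$\left(11 - 48\right) N{\left(y{\left(-5 \right)} \right)} + \left(\frac{\left(3 + 0\right) 3}{67} - \frac{20}{-66}\right) = \left(11 - 48\right) \left(-12\right) + \left(\frac{\left(3 + 0\right) 3}{67} - \frac{20}{-66}\right) = \left(11 - 48\right) \left(-12\right) + \left(3 \cdot 3 \cdot \frac{1}{67} - - \frac{10}{33}\right) = \left(-37\right) \left(-12\right) + \left(9 \cdot \frac{1}{67} + \frac{10}{33}\right) = 444 + \left(\frac{9}{67} + \frac{10}{33}\right) = 444 + \frac{967}{2211} = \frac{982651}{2211}$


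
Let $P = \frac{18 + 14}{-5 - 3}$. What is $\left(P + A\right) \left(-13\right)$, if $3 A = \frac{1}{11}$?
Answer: $\frac{1703}{33} \approx 51.606$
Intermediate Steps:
$A = \frac{1}{33}$ ($A = \frac{1}{3 \cdot 11} = \frac{1}{3} \cdot \frac{1}{11} = \frac{1}{33} \approx 0.030303$)
$P = -4$ ($P = \frac{32}{-8} = 32 \left(- \frac{1}{8}\right) = -4$)
$\left(P + A\right) \left(-13\right) = \left(-4 + \frac{1}{33}\right) \left(-13\right) = \left(- \frac{131}{33}\right) \left(-13\right) = \frac{1703}{33}$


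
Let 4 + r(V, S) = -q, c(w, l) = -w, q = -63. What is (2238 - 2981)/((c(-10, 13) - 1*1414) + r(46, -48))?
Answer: 743/1345 ≈ 0.55242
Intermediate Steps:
r(V, S) = 59 (r(V, S) = -4 - 1*(-63) = -4 + 63 = 59)
(2238 - 2981)/((c(-10, 13) - 1*1414) + r(46, -48)) = (2238 - 2981)/((-1*(-10) - 1*1414) + 59) = -743/((10 - 1414) + 59) = -743/(-1404 + 59) = -743/(-1345) = -743*(-1/1345) = 743/1345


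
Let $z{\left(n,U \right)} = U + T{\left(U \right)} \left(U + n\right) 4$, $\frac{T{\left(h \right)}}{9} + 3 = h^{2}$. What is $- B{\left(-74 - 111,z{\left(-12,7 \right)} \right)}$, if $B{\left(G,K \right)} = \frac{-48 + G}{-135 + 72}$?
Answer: $- \frac{233}{63} \approx -3.6984$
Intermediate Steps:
$T{\left(h \right)} = -27 + 9 h^{2}$
$z{\left(n,U \right)} = U + 4 \left(-27 + 9 U^{2}\right) \left(U + n\right)$ ($z{\left(n,U \right)} = U + \left(-27 + 9 U^{2}\right) \left(U + n\right) 4 = U + 4 \left(-27 + 9 U^{2}\right) \left(U + n\right)$)
$B{\left(G,K \right)} = \frac{16}{21} - \frac{G}{63}$ ($B{\left(G,K \right)} = \frac{-48 + G}{-63} = \left(-48 + G\right) \left(- \frac{1}{63}\right) = \frac{16}{21} - \frac{G}{63}$)
$- B{\left(-74 - 111,z{\left(-12,7 \right)} \right)} = - (\frac{16}{21} - \frac{-74 - 111}{63}) = - (\frac{16}{21} - - \frac{185}{63}) = - (\frac{16}{21} + \frac{185}{63}) = \left(-1\right) \frac{233}{63} = - \frac{233}{63}$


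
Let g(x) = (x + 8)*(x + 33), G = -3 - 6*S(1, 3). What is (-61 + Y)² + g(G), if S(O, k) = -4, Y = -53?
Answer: 14562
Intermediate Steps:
G = 21 (G = -3 - 6*(-4) = -3 + 24 = 21)
g(x) = (8 + x)*(33 + x)
(-61 + Y)² + g(G) = (-61 - 53)² + (264 + 21² + 41*21) = (-114)² + (264 + 441 + 861) = 12996 + 1566 = 14562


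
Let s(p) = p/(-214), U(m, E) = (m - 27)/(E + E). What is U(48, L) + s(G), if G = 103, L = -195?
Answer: -3722/6955 ≈ -0.53515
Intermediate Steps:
U(m, E) = (-27 + m)/(2*E) (U(m, E) = (-27 + m)/((2*E)) = (-27 + m)*(1/(2*E)) = (-27 + m)/(2*E))
s(p) = -p/214 (s(p) = p*(-1/214) = -p/214)
U(48, L) + s(G) = (½)*(-27 + 48)/(-195) - 1/214*103 = (½)*(-1/195)*21 - 103/214 = -7/130 - 103/214 = -3722/6955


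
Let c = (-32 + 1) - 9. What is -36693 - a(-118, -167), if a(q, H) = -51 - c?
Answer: -36682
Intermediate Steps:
c = -40 (c = -31 - 9 = -40)
a(q, H) = -11 (a(q, H) = -51 - 1*(-40) = -51 + 40 = -11)
-36693 - a(-118, -167) = -36693 - 1*(-11) = -36693 + 11 = -36682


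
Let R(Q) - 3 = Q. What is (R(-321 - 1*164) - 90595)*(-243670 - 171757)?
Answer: 37835844879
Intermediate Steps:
R(Q) = 3 + Q
(R(-321 - 1*164) - 90595)*(-243670 - 171757) = ((3 + (-321 - 1*164)) - 90595)*(-243670 - 171757) = ((3 + (-321 - 164)) - 90595)*(-415427) = ((3 - 485) - 90595)*(-415427) = (-482 - 90595)*(-415427) = -91077*(-415427) = 37835844879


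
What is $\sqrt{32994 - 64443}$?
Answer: $i \sqrt{31449} \approx 177.34 i$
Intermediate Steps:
$\sqrt{32994 - 64443} = \sqrt{-31449} = i \sqrt{31449}$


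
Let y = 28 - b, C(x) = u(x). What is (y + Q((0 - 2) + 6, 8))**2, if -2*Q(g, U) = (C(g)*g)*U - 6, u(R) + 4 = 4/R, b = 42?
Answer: 1369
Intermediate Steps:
u(R) = -4 + 4/R
C(x) = -4 + 4/x
Q(g, U) = 3 - U*g*(-4 + 4/g)/2 (Q(g, U) = -(((-4 + 4/g)*g)*U - 6)/2 = -((g*(-4 + 4/g))*U - 6)/2 = -(U*g*(-4 + 4/g) - 6)/2 = -(-6 + U*g*(-4 + 4/g))/2 = 3 - U*g*(-4 + 4/g)/2)
y = -14 (y = 28 - 1*42 = 28 - 42 = -14)
(y + Q((0 - 2) + 6, 8))**2 = (-14 + (3 + 2*8*(-1 + ((0 - 2) + 6))))**2 = (-14 + (3 + 2*8*(-1 + (-2 + 6))))**2 = (-14 + (3 + 2*8*(-1 + 4)))**2 = (-14 + (3 + 2*8*3))**2 = (-14 + (3 + 48))**2 = (-14 + 51)**2 = 37**2 = 1369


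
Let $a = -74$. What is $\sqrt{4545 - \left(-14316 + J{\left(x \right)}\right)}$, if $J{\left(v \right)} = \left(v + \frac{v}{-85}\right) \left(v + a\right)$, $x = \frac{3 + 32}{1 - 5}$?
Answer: $\frac{3 \sqrt{2330683}}{34} \approx 134.71$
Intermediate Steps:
$x = - \frac{35}{4}$ ($x = \frac{35}{-4} = 35 \left(- \frac{1}{4}\right) = - \frac{35}{4} \approx -8.75$)
$J{\left(v \right)} = \frac{84 v \left(-74 + v\right)}{85}$ ($J{\left(v \right)} = \left(v + \frac{v}{-85}\right) \left(v - 74\right) = \left(v + v \left(- \frac{1}{85}\right)\right) \left(-74 + v\right) = \left(v - \frac{v}{85}\right) \left(-74 + v\right) = \frac{84 v}{85} \left(-74 + v\right) = \frac{84 v \left(-74 + v\right)}{85}$)
$\sqrt{4545 - \left(-14316 + J{\left(x \right)}\right)} = \sqrt{4545 + \left(14316 - \frac{84}{85} \left(- \frac{35}{4}\right) \left(-74 - \frac{35}{4}\right)\right)} = \sqrt{4545 + \left(14316 - \frac{84}{85} \left(- \frac{35}{4}\right) \left(- \frac{331}{4}\right)\right)} = \sqrt{4545 + \left(14316 - \frac{48657}{68}\right)} = \sqrt{4545 + \frac{924831}{68}} = \sqrt{\frac{1233891}{68}} = \frac{3 \sqrt{2330683}}{34}$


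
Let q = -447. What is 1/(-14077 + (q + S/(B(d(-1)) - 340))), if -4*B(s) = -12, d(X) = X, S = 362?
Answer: -337/4894950 ≈ -6.8847e-5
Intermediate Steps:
B(s) = 3 (B(s) = -1/4*(-12) = 3)
1/(-14077 + (q + S/(B(d(-1)) - 340))) = 1/(-14077 + (-447 + 362/(3 - 340))) = 1/(-14077 + (-447 + 362/(-337))) = 1/(-14077 + (-447 - 1/337*362)) = 1/(-14077 + (-447 - 362/337)) = 1/(-14077 - 151001/337) = 1/(-4894950/337) = -337/4894950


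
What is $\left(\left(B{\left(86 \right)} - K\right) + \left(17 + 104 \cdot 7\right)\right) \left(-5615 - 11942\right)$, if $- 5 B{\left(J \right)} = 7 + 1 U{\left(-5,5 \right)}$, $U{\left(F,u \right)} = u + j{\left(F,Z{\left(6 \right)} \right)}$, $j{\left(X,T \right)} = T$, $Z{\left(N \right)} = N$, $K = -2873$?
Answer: $- \frac{317290104}{5} \approx -6.3458 \cdot 10^{7}$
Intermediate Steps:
$U{\left(F,u \right)} = 6 + u$ ($U{\left(F,u \right)} = u + 6 = 6 + u$)
$B{\left(J \right)} = - \frac{18}{5}$ ($B{\left(J \right)} = - \frac{7 + 1 \left(6 + 5\right)}{5} = - \frac{7 + 1 \cdot 11}{5} = - \frac{7 + 11}{5} = \left(- \frac{1}{5}\right) 18 = - \frac{18}{5}$)
$\left(\left(B{\left(86 \right)} - K\right) + \left(17 + 104 \cdot 7\right)\right) \left(-5615 - 11942\right) = \left(\left(- \frac{18}{5} - -2873\right) + \left(17 + 104 \cdot 7\right)\right) \left(-5615 - 11942\right) = \left(\left(- \frac{18}{5} + 2873\right) + \left(17 + 728\right)\right) \left(-17557\right) = \left(\frac{14347}{5} + 745\right) \left(-17557\right) = \frac{18072}{5} \left(-17557\right) = - \frac{317290104}{5}$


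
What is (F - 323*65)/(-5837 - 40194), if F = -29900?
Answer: 50895/46031 ≈ 1.1057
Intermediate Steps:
(F - 323*65)/(-5837 - 40194) = (-29900 - 323*65)/(-5837 - 40194) = (-29900 - 20995)/(-46031) = -50895*(-1/46031) = 50895/46031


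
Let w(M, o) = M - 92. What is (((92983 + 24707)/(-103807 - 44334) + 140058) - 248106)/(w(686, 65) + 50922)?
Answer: -889247581/423979542 ≈ -2.0974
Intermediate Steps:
w(M, o) = -92 + M
(((92983 + 24707)/(-103807 - 44334) + 140058) - 248106)/(w(686, 65) + 50922) = (((92983 + 24707)/(-103807 - 44334) + 140058) - 248106)/((-92 + 686) + 50922) = ((117690/(-148141) + 140058) - 248106)/(594 + 50922) = ((117690*(-1/148141) + 140058) - 248106)/51516 = ((-117690/148141 + 140058) - 248106)*(1/51516) = (20748214488/148141 - 248106)*(1/51516) = -16006456458/148141*1/51516 = -889247581/423979542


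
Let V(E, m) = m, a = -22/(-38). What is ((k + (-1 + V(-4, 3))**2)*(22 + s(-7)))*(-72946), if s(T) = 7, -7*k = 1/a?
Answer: -611360426/77 ≈ -7.9397e+6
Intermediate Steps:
a = 11/19 (a = -22*(-1/38) = 11/19 ≈ 0.57895)
k = -19/77 (k = -1/(7*11/19) = -1/7*19/11 = -19/77 ≈ -0.24675)
((k + (-1 + V(-4, 3))**2)*(22 + s(-7)))*(-72946) = ((-19/77 + (-1 + 3)**2)*(22 + 7))*(-72946) = ((-19/77 + 2**2)*29)*(-72946) = ((-19/77 + 4)*29)*(-72946) = ((289/77)*29)*(-72946) = (8381/77)*(-72946) = -611360426/77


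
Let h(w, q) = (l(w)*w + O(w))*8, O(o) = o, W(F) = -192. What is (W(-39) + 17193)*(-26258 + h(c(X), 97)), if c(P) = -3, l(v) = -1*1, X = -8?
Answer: -446412258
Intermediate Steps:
l(v) = -1
h(w, q) = 0 (h(w, q) = (-w + w)*8 = 0*8 = 0)
(W(-39) + 17193)*(-26258 + h(c(X), 97)) = (-192 + 17193)*(-26258 + 0) = 17001*(-26258) = -446412258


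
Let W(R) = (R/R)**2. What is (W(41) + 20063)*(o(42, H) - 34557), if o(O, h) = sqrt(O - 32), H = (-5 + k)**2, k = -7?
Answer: -693351648 + 20064*sqrt(10) ≈ -6.9329e+8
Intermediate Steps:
H = 144 (H = (-5 - 7)**2 = (-12)**2 = 144)
W(R) = 1 (W(R) = 1**2 = 1)
o(O, h) = sqrt(-32 + O)
(W(41) + 20063)*(o(42, H) - 34557) = (1 + 20063)*(sqrt(-32 + 42) - 34557) = 20064*(sqrt(10) - 34557) = 20064*(-34557 + sqrt(10)) = -693351648 + 20064*sqrt(10)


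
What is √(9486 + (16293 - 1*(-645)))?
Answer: 6*√734 ≈ 162.55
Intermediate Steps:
√(9486 + (16293 - 1*(-645))) = √(9486 + (16293 + 645)) = √(9486 + 16938) = √26424 = 6*√734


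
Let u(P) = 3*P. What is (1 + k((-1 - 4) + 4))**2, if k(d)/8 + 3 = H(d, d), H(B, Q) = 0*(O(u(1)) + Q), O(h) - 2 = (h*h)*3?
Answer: 529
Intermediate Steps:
O(h) = 2 + 3*h**2 (O(h) = 2 + (h*h)*3 = 2 + h**2*3 = 2 + 3*h**2)
H(B, Q) = 0 (H(B, Q) = 0*((2 + 3*(3*1)**2) + Q) = 0*((2 + 3*3**2) + Q) = 0*((2 + 3*9) + Q) = 0*((2 + 27) + Q) = 0*(29 + Q) = 0)
k(d) = -24 (k(d) = -24 + 8*0 = -24 + 0 = -24)
(1 + k((-1 - 4) + 4))**2 = (1 - 24)**2 = (-23)**2 = 529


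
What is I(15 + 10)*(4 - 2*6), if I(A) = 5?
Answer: -40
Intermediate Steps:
I(15 + 10)*(4 - 2*6) = 5*(4 - 2*6) = 5*(4 - 12) = 5*(-8) = -40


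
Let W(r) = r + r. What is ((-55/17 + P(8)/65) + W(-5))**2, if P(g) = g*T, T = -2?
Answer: 221920609/1221025 ≈ 181.75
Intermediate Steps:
W(r) = 2*r
P(g) = -2*g (P(g) = g*(-2) = -2*g)
((-55/17 + P(8)/65) + W(-5))**2 = ((-55/17 - 2*8/65) + 2*(-5))**2 = ((-55*1/17 - 16*1/65) - 10)**2 = ((-55/17 - 16/65) - 10)**2 = (-3847/1105 - 10)**2 = (-14897/1105)**2 = 221920609/1221025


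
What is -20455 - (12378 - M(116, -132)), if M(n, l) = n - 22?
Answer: -32739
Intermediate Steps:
M(n, l) = -22 + n
-20455 - (12378 - M(116, -132)) = -20455 - (12378 - (-22 + 116)) = -20455 - (12378 - 1*94) = -20455 - (12378 - 94) = -20455 - 1*12284 = -20455 - 12284 = -32739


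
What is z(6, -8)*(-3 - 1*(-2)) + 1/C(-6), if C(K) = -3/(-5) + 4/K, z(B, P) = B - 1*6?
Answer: -15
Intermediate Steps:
z(B, P) = -6 + B (z(B, P) = B - 6 = -6 + B)
C(K) = ⅗ + 4/K (C(K) = -3*(-⅕) + 4/K = ⅗ + 4/K)
z(6, -8)*(-3 - 1*(-2)) + 1/C(-6) = (-6 + 6)*(-3 - 1*(-2)) + 1/(⅗ + 4/(-6)) = 0*(-3 + 2) + 1/(⅗ + 4*(-⅙)) = 0*(-1) + 1/(⅗ - ⅔) = 0 + 1/(-1/15) = 0 - 15 = -15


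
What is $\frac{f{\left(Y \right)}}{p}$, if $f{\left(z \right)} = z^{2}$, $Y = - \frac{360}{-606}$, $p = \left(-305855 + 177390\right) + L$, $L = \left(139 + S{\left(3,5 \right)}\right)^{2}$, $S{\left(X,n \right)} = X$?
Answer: $- \frac{3600}{1104778501} \approx -3.2586 \cdot 10^{-6}$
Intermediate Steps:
$L = 20164$ ($L = \left(139 + 3\right)^{2} = 142^{2} = 20164$)
$p = -108301$ ($p = \left(-305855 + 177390\right) + 20164 = -128465 + 20164 = -108301$)
$Y = \frac{60}{101}$ ($Y = \left(-360\right) \left(- \frac{1}{606}\right) = \frac{60}{101} \approx 0.59406$)
$\frac{f{\left(Y \right)}}{p} = \frac{\left(\frac{60}{101}\right)^{2}}{-108301} = \frac{3600}{10201} \left(- \frac{1}{108301}\right) = - \frac{3600}{1104778501}$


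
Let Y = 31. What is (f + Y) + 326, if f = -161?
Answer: 196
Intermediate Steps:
(f + Y) + 326 = (-161 + 31) + 326 = -130 + 326 = 196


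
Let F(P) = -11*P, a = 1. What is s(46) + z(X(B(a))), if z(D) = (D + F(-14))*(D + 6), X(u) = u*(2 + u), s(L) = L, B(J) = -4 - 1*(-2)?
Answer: 970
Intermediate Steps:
B(J) = -2 (B(J) = -4 + 2 = -2)
z(D) = (6 + D)*(154 + D) (z(D) = (D - 11*(-14))*(D + 6) = (D + 154)*(6 + D) = (154 + D)*(6 + D) = (6 + D)*(154 + D))
s(46) + z(X(B(a))) = 46 + (924 + (-2*(2 - 2))**2 + 160*(-2*(2 - 2))) = 46 + (924 + (-2*0)**2 + 160*(-2*0)) = 46 + (924 + 0**2 + 160*0) = 46 + (924 + 0 + 0) = 46 + 924 = 970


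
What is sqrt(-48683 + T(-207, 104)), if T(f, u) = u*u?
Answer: I*sqrt(37867) ≈ 194.59*I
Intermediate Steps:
T(f, u) = u**2
sqrt(-48683 + T(-207, 104)) = sqrt(-48683 + 104**2) = sqrt(-48683 + 10816) = sqrt(-37867) = I*sqrt(37867)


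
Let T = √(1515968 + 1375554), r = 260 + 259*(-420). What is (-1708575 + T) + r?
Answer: -1817095 + √2891522 ≈ -1.8154e+6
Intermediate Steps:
r = -108520 (r = 260 - 108780 = -108520)
T = √2891522 ≈ 1700.4
(-1708575 + T) + r = (-1708575 + √2891522) - 108520 = -1817095 + √2891522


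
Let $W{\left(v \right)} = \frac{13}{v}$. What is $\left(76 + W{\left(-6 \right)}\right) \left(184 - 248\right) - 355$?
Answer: $- \frac{15241}{3} \approx -5080.3$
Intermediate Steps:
$\left(76 + W{\left(-6 \right)}\right) \left(184 - 248\right) - 355 = \left(76 + \frac{13}{-6}\right) \left(184 - 248\right) - 355 = \left(76 + 13 \left(- \frac{1}{6}\right)\right) \left(-64\right) - 355 = \left(76 - \frac{13}{6}\right) \left(-64\right) - 355 = \frac{443}{6} \left(-64\right) - 355 = - \frac{14176}{3} - 355 = - \frac{15241}{3}$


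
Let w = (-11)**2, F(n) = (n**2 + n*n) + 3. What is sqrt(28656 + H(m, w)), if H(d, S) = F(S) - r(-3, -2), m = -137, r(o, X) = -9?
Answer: 5*sqrt(2318) ≈ 240.73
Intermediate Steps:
F(n) = 3 + 2*n**2 (F(n) = (n**2 + n**2) + 3 = 2*n**2 + 3 = 3 + 2*n**2)
w = 121
H(d, S) = 12 + 2*S**2 (H(d, S) = (3 + 2*S**2) - 1*(-9) = (3 + 2*S**2) + 9 = 12 + 2*S**2)
sqrt(28656 + H(m, w)) = sqrt(28656 + (12 + 2*121**2)) = sqrt(28656 + (12 + 2*14641)) = sqrt(28656 + (12 + 29282)) = sqrt(28656 + 29294) = sqrt(57950) = 5*sqrt(2318)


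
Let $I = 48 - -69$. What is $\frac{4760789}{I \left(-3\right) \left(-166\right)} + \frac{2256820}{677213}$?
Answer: $\frac{3355564075177}{39458492658} \approx 85.04$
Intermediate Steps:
$I = 117$ ($I = 48 + 69 = 117$)
$\frac{4760789}{I \left(-3\right) \left(-166\right)} + \frac{2256820}{677213} = \frac{4760789}{117 \left(-3\right) \left(-166\right)} + \frac{2256820}{677213} = \frac{4760789}{\left(-351\right) \left(-166\right)} + 2256820 \cdot \frac{1}{677213} = \frac{4760789}{58266} + \frac{2256820}{677213} = \frac{3355564075177}{39458492658}$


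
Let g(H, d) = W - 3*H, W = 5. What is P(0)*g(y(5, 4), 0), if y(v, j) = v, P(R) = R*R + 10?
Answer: -100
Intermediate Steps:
P(R) = 10 + R**2 (P(R) = R**2 + 10 = 10 + R**2)
g(H, d) = 5 - 3*H
P(0)*g(y(5, 4), 0) = (10 + 0**2)*(5 - 3*5) = (10 + 0)*(5 - 15) = 10*(-10) = -100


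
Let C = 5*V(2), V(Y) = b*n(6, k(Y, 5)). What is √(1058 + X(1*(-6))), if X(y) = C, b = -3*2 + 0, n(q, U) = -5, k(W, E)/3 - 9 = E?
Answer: 2*√302 ≈ 34.756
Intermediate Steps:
k(W, E) = 27 + 3*E
b = -6 (b = -6 + 0 = -6)
V(Y) = 30 (V(Y) = -6*(-5) = 30)
C = 150 (C = 5*30 = 150)
X(y) = 150
√(1058 + X(1*(-6))) = √(1058 + 150) = √1208 = 2*√302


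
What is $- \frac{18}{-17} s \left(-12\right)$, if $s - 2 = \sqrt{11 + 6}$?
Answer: $- \frac{432}{17} - \frac{216 \sqrt{17}}{17} \approx -77.799$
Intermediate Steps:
$s = 2 + \sqrt{17}$ ($s = 2 + \sqrt{11 + 6} = 2 + \sqrt{17} \approx 6.1231$)
$- \frac{18}{-17} s \left(-12\right) = - \frac{18}{-17} \left(2 + \sqrt{17}\right) \left(-12\right) = \left(-18\right) \left(- \frac{1}{17}\right) \left(2 + \sqrt{17}\right) \left(-12\right) = \frac{18 \left(2 + \sqrt{17}\right)}{17} \left(-12\right) = \left(\frac{36}{17} + \frac{18 \sqrt{17}}{17}\right) \left(-12\right) = - \frac{432}{17} - \frac{216 \sqrt{17}}{17}$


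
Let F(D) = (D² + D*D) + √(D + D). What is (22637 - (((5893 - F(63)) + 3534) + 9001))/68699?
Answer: 12147/68699 + 3*√14/68699 ≈ 0.17698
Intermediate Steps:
F(D) = 2*D² + √2*√D (F(D) = (D² + D²) + √(2*D) = 2*D² + √2*√D)
(22637 - (((5893 - F(63)) + 3534) + 9001))/68699 = (22637 - (((5893 - (2*63² + √2*√63)) + 3534) + 9001))/68699 = (22637 - (((5893 - (2*3969 + √2*(3*√7))) + 3534) + 9001))*(1/68699) = (22637 - (((5893 - (7938 + 3*√14)) + 3534) + 9001))*(1/68699) = (22637 - (((5893 + (-7938 - 3*√14)) + 3534) + 9001))*(1/68699) = (22637 - (((-2045 - 3*√14) + 3534) + 9001))*(1/68699) = (22637 - ((1489 - 3*√14) + 9001))*(1/68699) = (22637 - (10490 - 3*√14))*(1/68699) = (22637 + (-10490 + 3*√14))*(1/68699) = (12147 + 3*√14)*(1/68699) = 12147/68699 + 3*√14/68699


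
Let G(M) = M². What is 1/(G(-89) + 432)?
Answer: 1/8353 ≈ 0.00011972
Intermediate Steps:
1/(G(-89) + 432) = 1/((-89)² + 432) = 1/(7921 + 432) = 1/8353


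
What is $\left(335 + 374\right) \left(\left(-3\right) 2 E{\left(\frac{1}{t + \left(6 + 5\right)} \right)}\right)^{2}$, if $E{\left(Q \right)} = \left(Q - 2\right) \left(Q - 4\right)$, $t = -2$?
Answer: $\frac{1004014900}{729} \approx 1.3773 \cdot 10^{6}$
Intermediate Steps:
$E{\left(Q \right)} = \left(-4 + Q\right) \left(-2 + Q\right)$ ($E{\left(Q \right)} = \left(-2 + Q\right) \left(-4 + Q\right) = \left(-4 + Q\right) \left(-2 + Q\right)$)
$\left(335 + 374\right) \left(\left(-3\right) 2 E{\left(\frac{1}{t + \left(6 + 5\right)} \right)}\right)^{2} = \left(335 + 374\right) \left(\left(-3\right) 2 \left(8 + \left(\frac{1}{-2 + \left(6 + 5\right)}\right)^{2} - \frac{6}{-2 + \left(6 + 5\right)}\right)\right)^{2} = 709 \left(- 6 \left(8 + \left(\frac{1}{-2 + 11}\right)^{2} - \frac{6}{-2 + 11}\right)\right)^{2} = 709 \left(- 6 \left(8 + \left(\frac{1}{9}\right)^{2} - \frac{6}{9}\right)\right)^{2} = 709 \left(- 6 \left(8 + \left(\frac{1}{9}\right)^{2} - \frac{2}{3}\right)\right)^{2} = 709 \left(- 6 \left(8 + \frac{1}{81} - \frac{2}{3}\right)\right)^{2} = 709 \left(\left(-6\right) \frac{595}{81}\right)^{2} = 709 \left(- \frac{1190}{27}\right)^{2} = 709 \cdot \frac{1416100}{729} = \frac{1004014900}{729}$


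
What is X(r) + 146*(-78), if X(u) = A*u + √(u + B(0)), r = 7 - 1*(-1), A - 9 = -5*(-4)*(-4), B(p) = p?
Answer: -11956 + 2*√2 ≈ -11953.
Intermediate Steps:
A = -71 (A = 9 - 5*(-4)*(-4) = 9 + 20*(-4) = 9 - 80 = -71)
r = 8 (r = 7 + 1 = 8)
X(u) = √u - 71*u (X(u) = -71*u + √(u + 0) = -71*u + √u = √u - 71*u)
X(r) + 146*(-78) = (√8 - 71*8) + 146*(-78) = (2*√2 - 568) - 11388 = (-568 + 2*√2) - 11388 = -11956 + 2*√2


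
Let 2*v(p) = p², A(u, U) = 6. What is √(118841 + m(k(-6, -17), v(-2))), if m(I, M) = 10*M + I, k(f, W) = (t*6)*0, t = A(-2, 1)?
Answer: √118861 ≈ 344.76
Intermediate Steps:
t = 6
v(p) = p²/2
k(f, W) = 0 (k(f, W) = (6*6)*0 = 36*0 = 0)
m(I, M) = I + 10*M
√(118841 + m(k(-6, -17), v(-2))) = √(118841 + (0 + 10*((½)*(-2)²))) = √(118841 + (0 + 10*((½)*4))) = √(118841 + (0 + 10*2)) = √(118841 + (0 + 20)) = √(118841 + 20) = √118861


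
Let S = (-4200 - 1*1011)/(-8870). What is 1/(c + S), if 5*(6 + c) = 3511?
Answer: 1774/1236101 ≈ 0.0014352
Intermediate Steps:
c = 3481/5 (c = -6 + (⅕)*3511 = -6 + 3511/5 = 3481/5 ≈ 696.20)
S = 5211/8870 (S = (-4200 - 1011)*(-1/8870) = -5211*(-1/8870) = 5211/8870 ≈ 0.58749)
1/(c + S) = 1/(3481/5 + 5211/8870) = 1/(1236101/1774) = 1774/1236101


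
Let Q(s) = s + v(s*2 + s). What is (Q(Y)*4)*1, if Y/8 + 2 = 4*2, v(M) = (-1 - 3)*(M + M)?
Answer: -4416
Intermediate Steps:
v(M) = -8*M
Y = 48 (Y = -16 + 8*(4*2) = -16 + 8*8 = -16 + 64 = 48)
Q(s) = -23*s (Q(s) = s - 8*(s*2 + s) = s - 8*(2*s + s) = s - 24*s = -23*s)
(Q(Y)*4)*1 = (-23*48*4)*1 = -1104*4*1 = -4416*1 = -4416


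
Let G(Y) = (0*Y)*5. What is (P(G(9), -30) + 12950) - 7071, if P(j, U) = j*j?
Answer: 5879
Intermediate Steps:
G(Y) = 0 (G(Y) = 0*5 = 0)
P(j, U) = j**2
(P(G(9), -30) + 12950) - 7071 = (0**2 + 12950) - 7071 = (0 + 12950) - 7071 = 12950 - 7071 = 5879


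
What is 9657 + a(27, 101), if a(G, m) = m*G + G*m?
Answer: 15111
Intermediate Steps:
a(G, m) = 2*G*m (a(G, m) = G*m + G*m = 2*G*m)
9657 + a(27, 101) = 9657 + 2*27*101 = 9657 + 5454 = 15111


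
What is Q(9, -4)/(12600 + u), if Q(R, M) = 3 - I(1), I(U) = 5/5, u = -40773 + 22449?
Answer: -1/2862 ≈ -0.00034941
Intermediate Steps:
u = -18324
I(U) = 1 (I(U) = 5*(1/5) = 1)
Q(R, M) = 2 (Q(R, M) = 3 - 1*1 = 3 - 1 = 2)
Q(9, -4)/(12600 + u) = 2/(12600 - 18324) = 2/(-5724) = 2*(-1/5724) = -1/2862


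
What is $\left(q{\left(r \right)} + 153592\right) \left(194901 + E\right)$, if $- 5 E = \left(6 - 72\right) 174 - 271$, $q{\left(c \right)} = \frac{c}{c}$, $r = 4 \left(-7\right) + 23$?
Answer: $30296526436$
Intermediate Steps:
$r = -5$ ($r = -28 + 23 = -5$)
$q{\left(c \right)} = 1$
$E = 2351$ ($E = - \frac{\left(6 - 72\right) 174 - 271}{5} = - \frac{\left(-66\right) 174 - 271}{5} = - \frac{-11484 - 271}{5} = \left(- \frac{1}{5}\right) \left(-11755\right) = 2351$)
$\left(q{\left(r \right)} + 153592\right) \left(194901 + E\right) = \left(1 + 153592\right) \left(194901 + 2351\right) = 153593 \cdot 197252 = 30296526436$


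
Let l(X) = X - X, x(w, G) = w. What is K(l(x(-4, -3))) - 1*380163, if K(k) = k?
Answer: -380163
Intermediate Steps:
l(X) = 0
K(l(x(-4, -3))) - 1*380163 = 0 - 1*380163 = 0 - 380163 = -380163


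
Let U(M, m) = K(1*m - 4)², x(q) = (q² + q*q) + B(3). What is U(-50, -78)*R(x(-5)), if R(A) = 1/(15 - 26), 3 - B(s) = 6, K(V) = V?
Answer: -6724/11 ≈ -611.27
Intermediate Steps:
B(s) = -3 (B(s) = 3 - 1*6 = 3 - 6 = -3)
x(q) = -3 + 2*q² (x(q) = (q² + q*q) - 3 = (q² + q²) - 3 = 2*q² - 3 = -3 + 2*q²)
U(M, m) = (-4 + m)² (U(M, m) = (1*m - 4)² = (m - 4)² = (-4 + m)²)
R(A) = -1/11 (R(A) = 1/(-11) = -1/11)
U(-50, -78)*R(x(-5)) = (-4 - 78)²*(-1/11) = (-82)²*(-1/11) = 6724*(-1/11) = -6724/11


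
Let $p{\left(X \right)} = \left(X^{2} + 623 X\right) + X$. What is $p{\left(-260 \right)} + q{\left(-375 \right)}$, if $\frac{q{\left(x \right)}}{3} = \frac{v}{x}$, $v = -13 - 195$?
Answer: $- \frac{11829792}{125} \approx -94638.0$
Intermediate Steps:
$v = -208$ ($v = -13 - 195 = -208$)
$q{\left(x \right)} = - \frac{624}{x}$ ($q{\left(x \right)} = 3 \left(- \frac{208}{x}\right) = - \frac{624}{x}$)
$p{\left(X \right)} = X^{2} + 624 X$
$p{\left(-260 \right)} + q{\left(-375 \right)} = - 260 \left(624 - 260\right) - \frac{624}{-375} = \left(-260\right) 364 - - \frac{208}{125} = -94640 + \frac{208}{125} = - \frac{11829792}{125}$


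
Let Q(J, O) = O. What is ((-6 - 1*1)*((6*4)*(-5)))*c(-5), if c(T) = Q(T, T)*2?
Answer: -8400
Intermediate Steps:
c(T) = 2*T (c(T) = T*2 = 2*T)
((-6 - 1*1)*((6*4)*(-5)))*c(-5) = ((-6 - 1*1)*((6*4)*(-5)))*(2*(-5)) = ((-6 - 1)*(24*(-5)))*(-10) = -7*(-120)*(-10) = 840*(-10) = -8400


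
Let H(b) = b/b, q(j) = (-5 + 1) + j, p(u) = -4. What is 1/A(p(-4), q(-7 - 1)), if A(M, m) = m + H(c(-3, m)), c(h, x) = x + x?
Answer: -1/11 ≈ -0.090909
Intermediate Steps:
q(j) = -4 + j
c(h, x) = 2*x
H(b) = 1
A(M, m) = 1 + m (A(M, m) = m + 1 = 1 + m)
1/A(p(-4), q(-7 - 1)) = 1/(1 + (-4 + (-7 - 1))) = 1/(1 + (-4 - 8)) = 1/(1 - 12) = 1/(-11) = -1/11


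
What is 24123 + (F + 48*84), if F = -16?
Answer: 28139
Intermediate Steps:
24123 + (F + 48*84) = 24123 + (-16 + 48*84) = 24123 + (-16 + 4032) = 24123 + 4016 = 28139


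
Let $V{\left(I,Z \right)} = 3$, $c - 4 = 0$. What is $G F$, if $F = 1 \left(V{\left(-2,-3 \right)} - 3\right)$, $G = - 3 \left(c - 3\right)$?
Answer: $0$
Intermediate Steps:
$c = 4$ ($c = 4 + 0 = 4$)
$G = -3$ ($G = - 3 \left(4 - 3\right) = \left(-3\right) 1 = -3$)
$F = 0$ ($F = 1 \left(3 - 3\right) = 1 \cdot 0 = 0$)
$G F = \left(-3\right) 0 = 0$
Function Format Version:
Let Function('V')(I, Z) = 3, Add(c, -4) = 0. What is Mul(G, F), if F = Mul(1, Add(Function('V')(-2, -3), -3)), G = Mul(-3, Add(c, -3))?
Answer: 0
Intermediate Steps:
c = 4 (c = Add(4, 0) = 4)
G = -3 (G = Mul(-3, Add(4, -3)) = Mul(-3, 1) = -3)
F = 0 (F = Mul(1, Add(3, -3)) = Mul(1, 0) = 0)
Mul(G, F) = Mul(-3, 0) = 0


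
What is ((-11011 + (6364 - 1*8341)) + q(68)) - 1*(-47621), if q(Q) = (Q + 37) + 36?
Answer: 34774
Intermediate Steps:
q(Q) = 73 + Q (q(Q) = (37 + Q) + 36 = 73 + Q)
((-11011 + (6364 - 1*8341)) + q(68)) - 1*(-47621) = ((-11011 + (6364 - 1*8341)) + (73 + 68)) - 1*(-47621) = ((-11011 + (6364 - 8341)) + 141) + 47621 = ((-11011 - 1977) + 141) + 47621 = (-12988 + 141) + 47621 = -12847 + 47621 = 34774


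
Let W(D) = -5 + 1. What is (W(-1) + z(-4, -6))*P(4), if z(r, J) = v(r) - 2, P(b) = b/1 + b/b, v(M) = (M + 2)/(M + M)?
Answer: -115/4 ≈ -28.750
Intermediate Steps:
W(D) = -4
v(M) = (2 + M)/(2*M) (v(M) = (2 + M)/((2*M)) = (2 + M)*(1/(2*M)) = (2 + M)/(2*M))
P(b) = 1 + b (P(b) = b*1 + 1 = b + 1 = 1 + b)
z(r, J) = -2 + (2 + r)/(2*r) (z(r, J) = (2 + r)/(2*r) - 2 = -2 + (2 + r)/(2*r))
(W(-1) + z(-4, -6))*P(4) = (-4 + (-3/2 + 1/(-4)))*(1 + 4) = (-4 + (-3/2 - ¼))*5 = (-4 - 7/4)*5 = -23/4*5 = -115/4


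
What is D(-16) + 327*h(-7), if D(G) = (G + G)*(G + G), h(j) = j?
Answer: -1265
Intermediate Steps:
D(G) = 4*G² (D(G) = (2*G)*(2*G) = 4*G²)
D(-16) + 327*h(-7) = 4*(-16)² + 327*(-7) = 4*256 - 2289 = 1024 - 2289 = -1265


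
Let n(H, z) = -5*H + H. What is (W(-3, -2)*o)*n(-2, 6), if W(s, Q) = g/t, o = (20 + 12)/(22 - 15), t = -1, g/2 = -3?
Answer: 1536/7 ≈ 219.43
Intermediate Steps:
g = -6 (g = 2*(-3) = -6)
o = 32/7 ≈ 4.5714
n(H, z) = -4*H
W(s, Q) = 6 (W(s, Q) = -6/(-1) = -6*(-1) = 6)
(W(-3, -2)*o)*n(-2, 6) = (6*(32/7))*(-4*(-2)) = (192/7)*8 = 1536/7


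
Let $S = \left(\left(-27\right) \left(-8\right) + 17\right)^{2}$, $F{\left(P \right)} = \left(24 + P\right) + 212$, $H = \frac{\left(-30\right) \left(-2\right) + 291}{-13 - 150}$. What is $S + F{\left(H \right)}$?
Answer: $\frac{8887224}{163} \approx 54523.0$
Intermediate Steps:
$H = - \frac{351}{163}$ ($H = \frac{60 + 291}{-163} = 351 \left(- \frac{1}{163}\right) = - \frac{351}{163} \approx -2.1534$)
$F{\left(P \right)} = 236 + P$
$S = 54289$ ($S = \left(216 + 17\right)^{2} = 233^{2} = 54289$)
$S + F{\left(H \right)} = 54289 + \left(236 - \frac{351}{163}\right) = 54289 + \frac{38117}{163} = \frac{8887224}{163}$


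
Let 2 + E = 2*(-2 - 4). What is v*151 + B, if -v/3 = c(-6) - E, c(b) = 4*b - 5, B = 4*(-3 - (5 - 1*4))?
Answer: 6779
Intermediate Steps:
B = -16 (B = 4*(-3 - (5 - 4)) = 4*(-3 - 1*1) = 4*(-3 - 1) = 4*(-4) = -16)
c(b) = -5 + 4*b
E = -14 (E = -2 + 2*(-2 - 4) = -2 + 2*(-6) = -2 - 12 = -14)
v = 45 (v = -3*((-5 + 4*(-6)) - 1*(-14)) = -3*((-5 - 24) + 14) = -3*(-29 + 14) = -3*(-15) = 45)
v*151 + B = 45*151 - 16 = 6795 - 16 = 6779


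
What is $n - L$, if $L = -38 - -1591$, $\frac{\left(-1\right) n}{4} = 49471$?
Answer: $-199437$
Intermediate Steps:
$n = -197884$ ($n = \left(-4\right) 49471 = -197884$)
$L = 1553$ ($L = -38 + 1591 = 1553$)
$n - L = -197884 - 1553 = -199437$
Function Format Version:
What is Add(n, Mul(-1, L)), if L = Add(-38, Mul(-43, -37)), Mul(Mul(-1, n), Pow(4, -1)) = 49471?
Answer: -199437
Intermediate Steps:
n = -197884 (n = Mul(-4, 49471) = -197884)
L = 1553 (L = Add(-38, 1591) = 1553)
Add(n, Mul(-1, L)) = Add(-197884, Mul(-1, 1553)) = Add(-197884, -1553) = -199437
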